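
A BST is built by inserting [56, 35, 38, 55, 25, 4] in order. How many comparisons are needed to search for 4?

Search path for 4: 56 -> 35 -> 25 -> 4
Found: True
Comparisons: 4


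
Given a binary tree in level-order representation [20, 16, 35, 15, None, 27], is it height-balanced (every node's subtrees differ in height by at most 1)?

Tree (level-order array): [20, 16, 35, 15, None, 27]
Definition: a tree is height-balanced if, at every node, |h(left) - h(right)| <= 1 (empty subtree has height -1).
Bottom-up per-node check:
  node 15: h_left=-1, h_right=-1, diff=0 [OK], height=0
  node 16: h_left=0, h_right=-1, diff=1 [OK], height=1
  node 27: h_left=-1, h_right=-1, diff=0 [OK], height=0
  node 35: h_left=0, h_right=-1, diff=1 [OK], height=1
  node 20: h_left=1, h_right=1, diff=0 [OK], height=2
All nodes satisfy the balance condition.
Result: Balanced


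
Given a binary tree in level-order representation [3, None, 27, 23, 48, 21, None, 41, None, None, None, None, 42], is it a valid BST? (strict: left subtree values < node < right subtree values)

Level-order array: [3, None, 27, 23, 48, 21, None, 41, None, None, None, None, 42]
Validate using subtree bounds (lo, hi): at each node, require lo < value < hi,
then recurse left with hi=value and right with lo=value.
Preorder trace (stopping at first violation):
  at node 3 with bounds (-inf, +inf): OK
  at node 27 with bounds (3, +inf): OK
  at node 23 with bounds (3, 27): OK
  at node 21 with bounds (3, 23): OK
  at node 48 with bounds (27, +inf): OK
  at node 41 with bounds (27, 48): OK
  at node 42 with bounds (41, 48): OK
No violation found at any node.
Result: Valid BST


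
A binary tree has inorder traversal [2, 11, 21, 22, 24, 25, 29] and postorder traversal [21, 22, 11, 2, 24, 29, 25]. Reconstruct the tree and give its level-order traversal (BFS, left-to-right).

Inorder:   [2, 11, 21, 22, 24, 25, 29]
Postorder: [21, 22, 11, 2, 24, 29, 25]
Algorithm: postorder visits root last, so walk postorder right-to-left;
each value is the root of the current inorder slice — split it at that
value, recurse on the right subtree first, then the left.
Recursive splits:
  root=25; inorder splits into left=[2, 11, 21, 22, 24], right=[29]
  root=29; inorder splits into left=[], right=[]
  root=24; inorder splits into left=[2, 11, 21, 22], right=[]
  root=2; inorder splits into left=[], right=[11, 21, 22]
  root=11; inorder splits into left=[], right=[21, 22]
  root=22; inorder splits into left=[21], right=[]
  root=21; inorder splits into left=[], right=[]
Reconstructed level-order: [25, 24, 29, 2, 11, 22, 21]


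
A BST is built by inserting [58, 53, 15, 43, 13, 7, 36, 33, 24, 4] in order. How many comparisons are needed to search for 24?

Search path for 24: 58 -> 53 -> 15 -> 43 -> 36 -> 33 -> 24
Found: True
Comparisons: 7


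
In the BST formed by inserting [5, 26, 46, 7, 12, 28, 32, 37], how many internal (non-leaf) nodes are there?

Tree built from: [5, 26, 46, 7, 12, 28, 32, 37]
Tree (level-order array): [5, None, 26, 7, 46, None, 12, 28, None, None, None, None, 32, None, 37]
Rule: An internal node has at least one child.
Per-node child counts:
  node 5: 1 child(ren)
  node 26: 2 child(ren)
  node 7: 1 child(ren)
  node 12: 0 child(ren)
  node 46: 1 child(ren)
  node 28: 1 child(ren)
  node 32: 1 child(ren)
  node 37: 0 child(ren)
Matching nodes: [5, 26, 7, 46, 28, 32]
Count of internal (non-leaf) nodes: 6


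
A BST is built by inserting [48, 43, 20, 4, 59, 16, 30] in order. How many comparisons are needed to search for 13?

Search path for 13: 48 -> 43 -> 20 -> 4 -> 16
Found: False
Comparisons: 5


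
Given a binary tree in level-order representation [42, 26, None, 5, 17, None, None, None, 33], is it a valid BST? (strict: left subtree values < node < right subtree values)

Level-order array: [42, 26, None, 5, 17, None, None, None, 33]
Validate using subtree bounds (lo, hi): at each node, require lo < value < hi,
then recurse left with hi=value and right with lo=value.
Preorder trace (stopping at first violation):
  at node 42 with bounds (-inf, +inf): OK
  at node 26 with bounds (-inf, 42): OK
  at node 5 with bounds (-inf, 26): OK
  at node 17 with bounds (26, 42): VIOLATION
Node 17 violates its bound: not (26 < 17 < 42).
Result: Not a valid BST


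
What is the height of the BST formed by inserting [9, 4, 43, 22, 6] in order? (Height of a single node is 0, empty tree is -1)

Insertion order: [9, 4, 43, 22, 6]
Tree (level-order array): [9, 4, 43, None, 6, 22]
Compute height bottom-up (empty subtree = -1):
  height(6) = 1 + max(-1, -1) = 0
  height(4) = 1 + max(-1, 0) = 1
  height(22) = 1 + max(-1, -1) = 0
  height(43) = 1 + max(0, -1) = 1
  height(9) = 1 + max(1, 1) = 2
Height = 2


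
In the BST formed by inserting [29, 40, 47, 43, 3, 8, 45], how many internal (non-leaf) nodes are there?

Tree built from: [29, 40, 47, 43, 3, 8, 45]
Tree (level-order array): [29, 3, 40, None, 8, None, 47, None, None, 43, None, None, 45]
Rule: An internal node has at least one child.
Per-node child counts:
  node 29: 2 child(ren)
  node 3: 1 child(ren)
  node 8: 0 child(ren)
  node 40: 1 child(ren)
  node 47: 1 child(ren)
  node 43: 1 child(ren)
  node 45: 0 child(ren)
Matching nodes: [29, 3, 40, 47, 43]
Count of internal (non-leaf) nodes: 5


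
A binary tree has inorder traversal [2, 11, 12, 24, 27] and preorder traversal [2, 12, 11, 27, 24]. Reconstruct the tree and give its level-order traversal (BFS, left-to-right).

Inorder:  [2, 11, 12, 24, 27]
Preorder: [2, 12, 11, 27, 24]
Algorithm: preorder visits root first, so consume preorder in order;
for each root, split the current inorder slice at that value into
left-subtree inorder and right-subtree inorder, then recurse.
Recursive splits:
  root=2; inorder splits into left=[], right=[11, 12, 24, 27]
  root=12; inorder splits into left=[11], right=[24, 27]
  root=11; inorder splits into left=[], right=[]
  root=27; inorder splits into left=[24], right=[]
  root=24; inorder splits into left=[], right=[]
Reconstructed level-order: [2, 12, 11, 27, 24]


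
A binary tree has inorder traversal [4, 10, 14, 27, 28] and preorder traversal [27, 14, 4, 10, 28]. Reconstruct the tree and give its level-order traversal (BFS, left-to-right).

Inorder:  [4, 10, 14, 27, 28]
Preorder: [27, 14, 4, 10, 28]
Algorithm: preorder visits root first, so consume preorder in order;
for each root, split the current inorder slice at that value into
left-subtree inorder and right-subtree inorder, then recurse.
Recursive splits:
  root=27; inorder splits into left=[4, 10, 14], right=[28]
  root=14; inorder splits into left=[4, 10], right=[]
  root=4; inorder splits into left=[], right=[10]
  root=10; inorder splits into left=[], right=[]
  root=28; inorder splits into left=[], right=[]
Reconstructed level-order: [27, 14, 28, 4, 10]


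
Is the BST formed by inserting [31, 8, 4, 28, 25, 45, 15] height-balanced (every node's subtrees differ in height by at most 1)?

Tree (level-order array): [31, 8, 45, 4, 28, None, None, None, None, 25, None, 15]
Definition: a tree is height-balanced if, at every node, |h(left) - h(right)| <= 1 (empty subtree has height -1).
Bottom-up per-node check:
  node 4: h_left=-1, h_right=-1, diff=0 [OK], height=0
  node 15: h_left=-1, h_right=-1, diff=0 [OK], height=0
  node 25: h_left=0, h_right=-1, diff=1 [OK], height=1
  node 28: h_left=1, h_right=-1, diff=2 [FAIL (|1--1|=2 > 1)], height=2
  node 8: h_left=0, h_right=2, diff=2 [FAIL (|0-2|=2 > 1)], height=3
  node 45: h_left=-1, h_right=-1, diff=0 [OK], height=0
  node 31: h_left=3, h_right=0, diff=3 [FAIL (|3-0|=3 > 1)], height=4
Node 28 violates the condition: |1 - -1| = 2 > 1.
Result: Not balanced


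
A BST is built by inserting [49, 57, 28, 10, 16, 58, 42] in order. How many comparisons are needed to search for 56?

Search path for 56: 49 -> 57
Found: False
Comparisons: 2


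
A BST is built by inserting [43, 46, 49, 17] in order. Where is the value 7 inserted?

Starting tree (level order): [43, 17, 46, None, None, None, 49]
Insertion path: 43 -> 17
Result: insert 7 as left child of 17
Final tree (level order): [43, 17, 46, 7, None, None, 49]


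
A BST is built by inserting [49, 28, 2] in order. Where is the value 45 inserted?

Starting tree (level order): [49, 28, None, 2]
Insertion path: 49 -> 28
Result: insert 45 as right child of 28
Final tree (level order): [49, 28, None, 2, 45]


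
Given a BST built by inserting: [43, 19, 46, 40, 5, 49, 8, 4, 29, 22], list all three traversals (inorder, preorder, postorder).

Tree insertion order: [43, 19, 46, 40, 5, 49, 8, 4, 29, 22]
Tree (level-order array): [43, 19, 46, 5, 40, None, 49, 4, 8, 29, None, None, None, None, None, None, None, 22]
Inorder (L, root, R): [4, 5, 8, 19, 22, 29, 40, 43, 46, 49]
Preorder (root, L, R): [43, 19, 5, 4, 8, 40, 29, 22, 46, 49]
Postorder (L, R, root): [4, 8, 5, 22, 29, 40, 19, 49, 46, 43]


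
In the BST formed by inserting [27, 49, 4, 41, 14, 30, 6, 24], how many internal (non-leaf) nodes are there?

Tree built from: [27, 49, 4, 41, 14, 30, 6, 24]
Tree (level-order array): [27, 4, 49, None, 14, 41, None, 6, 24, 30]
Rule: An internal node has at least one child.
Per-node child counts:
  node 27: 2 child(ren)
  node 4: 1 child(ren)
  node 14: 2 child(ren)
  node 6: 0 child(ren)
  node 24: 0 child(ren)
  node 49: 1 child(ren)
  node 41: 1 child(ren)
  node 30: 0 child(ren)
Matching nodes: [27, 4, 14, 49, 41]
Count of internal (non-leaf) nodes: 5


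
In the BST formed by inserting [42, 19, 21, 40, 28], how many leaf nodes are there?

Tree built from: [42, 19, 21, 40, 28]
Tree (level-order array): [42, 19, None, None, 21, None, 40, 28]
Rule: A leaf has 0 children.
Per-node child counts:
  node 42: 1 child(ren)
  node 19: 1 child(ren)
  node 21: 1 child(ren)
  node 40: 1 child(ren)
  node 28: 0 child(ren)
Matching nodes: [28]
Count of leaf nodes: 1


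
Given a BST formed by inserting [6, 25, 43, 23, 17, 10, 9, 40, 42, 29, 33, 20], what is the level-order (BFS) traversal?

Tree insertion order: [6, 25, 43, 23, 17, 10, 9, 40, 42, 29, 33, 20]
Tree (level-order array): [6, None, 25, 23, 43, 17, None, 40, None, 10, 20, 29, 42, 9, None, None, None, None, 33]
BFS from the root, enqueuing left then right child of each popped node:
  queue [6] -> pop 6, enqueue [25], visited so far: [6]
  queue [25] -> pop 25, enqueue [23, 43], visited so far: [6, 25]
  queue [23, 43] -> pop 23, enqueue [17], visited so far: [6, 25, 23]
  queue [43, 17] -> pop 43, enqueue [40], visited so far: [6, 25, 23, 43]
  queue [17, 40] -> pop 17, enqueue [10, 20], visited so far: [6, 25, 23, 43, 17]
  queue [40, 10, 20] -> pop 40, enqueue [29, 42], visited so far: [6, 25, 23, 43, 17, 40]
  queue [10, 20, 29, 42] -> pop 10, enqueue [9], visited so far: [6, 25, 23, 43, 17, 40, 10]
  queue [20, 29, 42, 9] -> pop 20, enqueue [none], visited so far: [6, 25, 23, 43, 17, 40, 10, 20]
  queue [29, 42, 9] -> pop 29, enqueue [33], visited so far: [6, 25, 23, 43, 17, 40, 10, 20, 29]
  queue [42, 9, 33] -> pop 42, enqueue [none], visited so far: [6, 25, 23, 43, 17, 40, 10, 20, 29, 42]
  queue [9, 33] -> pop 9, enqueue [none], visited so far: [6, 25, 23, 43, 17, 40, 10, 20, 29, 42, 9]
  queue [33] -> pop 33, enqueue [none], visited so far: [6, 25, 23, 43, 17, 40, 10, 20, 29, 42, 9, 33]
Result: [6, 25, 23, 43, 17, 40, 10, 20, 29, 42, 9, 33]


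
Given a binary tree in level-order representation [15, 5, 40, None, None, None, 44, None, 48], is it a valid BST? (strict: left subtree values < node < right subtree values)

Level-order array: [15, 5, 40, None, None, None, 44, None, 48]
Validate using subtree bounds (lo, hi): at each node, require lo < value < hi,
then recurse left with hi=value and right with lo=value.
Preorder trace (stopping at first violation):
  at node 15 with bounds (-inf, +inf): OK
  at node 5 with bounds (-inf, 15): OK
  at node 40 with bounds (15, +inf): OK
  at node 44 with bounds (40, +inf): OK
  at node 48 with bounds (44, +inf): OK
No violation found at any node.
Result: Valid BST


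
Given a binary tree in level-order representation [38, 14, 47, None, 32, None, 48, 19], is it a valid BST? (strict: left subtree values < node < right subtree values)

Level-order array: [38, 14, 47, None, 32, None, 48, 19]
Validate using subtree bounds (lo, hi): at each node, require lo < value < hi,
then recurse left with hi=value and right with lo=value.
Preorder trace (stopping at first violation):
  at node 38 with bounds (-inf, +inf): OK
  at node 14 with bounds (-inf, 38): OK
  at node 32 with bounds (14, 38): OK
  at node 19 with bounds (14, 32): OK
  at node 47 with bounds (38, +inf): OK
  at node 48 with bounds (47, +inf): OK
No violation found at any node.
Result: Valid BST


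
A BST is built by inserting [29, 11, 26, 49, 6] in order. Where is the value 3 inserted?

Starting tree (level order): [29, 11, 49, 6, 26]
Insertion path: 29 -> 11 -> 6
Result: insert 3 as left child of 6
Final tree (level order): [29, 11, 49, 6, 26, None, None, 3]


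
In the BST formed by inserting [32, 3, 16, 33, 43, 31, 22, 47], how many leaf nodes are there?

Tree built from: [32, 3, 16, 33, 43, 31, 22, 47]
Tree (level-order array): [32, 3, 33, None, 16, None, 43, None, 31, None, 47, 22]
Rule: A leaf has 0 children.
Per-node child counts:
  node 32: 2 child(ren)
  node 3: 1 child(ren)
  node 16: 1 child(ren)
  node 31: 1 child(ren)
  node 22: 0 child(ren)
  node 33: 1 child(ren)
  node 43: 1 child(ren)
  node 47: 0 child(ren)
Matching nodes: [22, 47]
Count of leaf nodes: 2


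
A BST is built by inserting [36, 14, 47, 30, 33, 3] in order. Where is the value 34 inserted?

Starting tree (level order): [36, 14, 47, 3, 30, None, None, None, None, None, 33]
Insertion path: 36 -> 14 -> 30 -> 33
Result: insert 34 as right child of 33
Final tree (level order): [36, 14, 47, 3, 30, None, None, None, None, None, 33, None, 34]


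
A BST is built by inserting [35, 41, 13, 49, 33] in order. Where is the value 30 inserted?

Starting tree (level order): [35, 13, 41, None, 33, None, 49]
Insertion path: 35 -> 13 -> 33
Result: insert 30 as left child of 33
Final tree (level order): [35, 13, 41, None, 33, None, 49, 30]


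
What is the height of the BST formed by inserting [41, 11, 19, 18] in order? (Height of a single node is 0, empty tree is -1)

Insertion order: [41, 11, 19, 18]
Tree (level-order array): [41, 11, None, None, 19, 18]
Compute height bottom-up (empty subtree = -1):
  height(18) = 1 + max(-1, -1) = 0
  height(19) = 1 + max(0, -1) = 1
  height(11) = 1 + max(-1, 1) = 2
  height(41) = 1 + max(2, -1) = 3
Height = 3


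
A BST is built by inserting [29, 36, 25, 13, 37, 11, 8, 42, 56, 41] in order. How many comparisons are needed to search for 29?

Search path for 29: 29
Found: True
Comparisons: 1


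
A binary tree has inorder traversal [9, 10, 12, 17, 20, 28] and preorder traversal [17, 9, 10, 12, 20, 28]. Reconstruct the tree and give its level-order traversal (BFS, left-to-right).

Inorder:  [9, 10, 12, 17, 20, 28]
Preorder: [17, 9, 10, 12, 20, 28]
Algorithm: preorder visits root first, so consume preorder in order;
for each root, split the current inorder slice at that value into
left-subtree inorder and right-subtree inorder, then recurse.
Recursive splits:
  root=17; inorder splits into left=[9, 10, 12], right=[20, 28]
  root=9; inorder splits into left=[], right=[10, 12]
  root=10; inorder splits into left=[], right=[12]
  root=12; inorder splits into left=[], right=[]
  root=20; inorder splits into left=[], right=[28]
  root=28; inorder splits into left=[], right=[]
Reconstructed level-order: [17, 9, 20, 10, 28, 12]


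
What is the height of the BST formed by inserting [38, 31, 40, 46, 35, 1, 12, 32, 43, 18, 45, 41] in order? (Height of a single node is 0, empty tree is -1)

Insertion order: [38, 31, 40, 46, 35, 1, 12, 32, 43, 18, 45, 41]
Tree (level-order array): [38, 31, 40, 1, 35, None, 46, None, 12, 32, None, 43, None, None, 18, None, None, 41, 45]
Compute height bottom-up (empty subtree = -1):
  height(18) = 1 + max(-1, -1) = 0
  height(12) = 1 + max(-1, 0) = 1
  height(1) = 1 + max(-1, 1) = 2
  height(32) = 1 + max(-1, -1) = 0
  height(35) = 1 + max(0, -1) = 1
  height(31) = 1 + max(2, 1) = 3
  height(41) = 1 + max(-1, -1) = 0
  height(45) = 1 + max(-1, -1) = 0
  height(43) = 1 + max(0, 0) = 1
  height(46) = 1 + max(1, -1) = 2
  height(40) = 1 + max(-1, 2) = 3
  height(38) = 1 + max(3, 3) = 4
Height = 4


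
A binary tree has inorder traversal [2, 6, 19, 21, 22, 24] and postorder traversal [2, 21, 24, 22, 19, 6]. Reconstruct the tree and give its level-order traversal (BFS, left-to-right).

Inorder:   [2, 6, 19, 21, 22, 24]
Postorder: [2, 21, 24, 22, 19, 6]
Algorithm: postorder visits root last, so walk postorder right-to-left;
each value is the root of the current inorder slice — split it at that
value, recurse on the right subtree first, then the left.
Recursive splits:
  root=6; inorder splits into left=[2], right=[19, 21, 22, 24]
  root=19; inorder splits into left=[], right=[21, 22, 24]
  root=22; inorder splits into left=[21], right=[24]
  root=24; inorder splits into left=[], right=[]
  root=21; inorder splits into left=[], right=[]
  root=2; inorder splits into left=[], right=[]
Reconstructed level-order: [6, 2, 19, 22, 21, 24]


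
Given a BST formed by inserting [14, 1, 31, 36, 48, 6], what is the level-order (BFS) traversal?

Tree insertion order: [14, 1, 31, 36, 48, 6]
Tree (level-order array): [14, 1, 31, None, 6, None, 36, None, None, None, 48]
BFS from the root, enqueuing left then right child of each popped node:
  queue [14] -> pop 14, enqueue [1, 31], visited so far: [14]
  queue [1, 31] -> pop 1, enqueue [6], visited so far: [14, 1]
  queue [31, 6] -> pop 31, enqueue [36], visited so far: [14, 1, 31]
  queue [6, 36] -> pop 6, enqueue [none], visited so far: [14, 1, 31, 6]
  queue [36] -> pop 36, enqueue [48], visited so far: [14, 1, 31, 6, 36]
  queue [48] -> pop 48, enqueue [none], visited so far: [14, 1, 31, 6, 36, 48]
Result: [14, 1, 31, 6, 36, 48]


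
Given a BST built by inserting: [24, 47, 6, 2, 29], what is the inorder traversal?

Tree insertion order: [24, 47, 6, 2, 29]
Tree (level-order array): [24, 6, 47, 2, None, 29]
Inorder traversal: [2, 6, 24, 29, 47]


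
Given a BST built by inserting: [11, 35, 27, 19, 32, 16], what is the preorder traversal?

Tree insertion order: [11, 35, 27, 19, 32, 16]
Tree (level-order array): [11, None, 35, 27, None, 19, 32, 16]
Preorder traversal: [11, 35, 27, 19, 16, 32]


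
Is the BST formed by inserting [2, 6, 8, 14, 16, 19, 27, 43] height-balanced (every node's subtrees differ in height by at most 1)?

Tree (level-order array): [2, None, 6, None, 8, None, 14, None, 16, None, 19, None, 27, None, 43]
Definition: a tree is height-balanced if, at every node, |h(left) - h(right)| <= 1 (empty subtree has height -1).
Bottom-up per-node check:
  node 43: h_left=-1, h_right=-1, diff=0 [OK], height=0
  node 27: h_left=-1, h_right=0, diff=1 [OK], height=1
  node 19: h_left=-1, h_right=1, diff=2 [FAIL (|-1-1|=2 > 1)], height=2
  node 16: h_left=-1, h_right=2, diff=3 [FAIL (|-1-2|=3 > 1)], height=3
  node 14: h_left=-1, h_right=3, diff=4 [FAIL (|-1-3|=4 > 1)], height=4
  node 8: h_left=-1, h_right=4, diff=5 [FAIL (|-1-4|=5 > 1)], height=5
  node 6: h_left=-1, h_right=5, diff=6 [FAIL (|-1-5|=6 > 1)], height=6
  node 2: h_left=-1, h_right=6, diff=7 [FAIL (|-1-6|=7 > 1)], height=7
Node 19 violates the condition: |-1 - 1| = 2 > 1.
Result: Not balanced


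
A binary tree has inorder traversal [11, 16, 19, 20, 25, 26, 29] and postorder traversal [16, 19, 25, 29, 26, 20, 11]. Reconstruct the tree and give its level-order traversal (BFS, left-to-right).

Inorder:   [11, 16, 19, 20, 25, 26, 29]
Postorder: [16, 19, 25, 29, 26, 20, 11]
Algorithm: postorder visits root last, so walk postorder right-to-left;
each value is the root of the current inorder slice — split it at that
value, recurse on the right subtree first, then the left.
Recursive splits:
  root=11; inorder splits into left=[], right=[16, 19, 20, 25, 26, 29]
  root=20; inorder splits into left=[16, 19], right=[25, 26, 29]
  root=26; inorder splits into left=[25], right=[29]
  root=29; inorder splits into left=[], right=[]
  root=25; inorder splits into left=[], right=[]
  root=19; inorder splits into left=[16], right=[]
  root=16; inorder splits into left=[], right=[]
Reconstructed level-order: [11, 20, 19, 26, 16, 25, 29]


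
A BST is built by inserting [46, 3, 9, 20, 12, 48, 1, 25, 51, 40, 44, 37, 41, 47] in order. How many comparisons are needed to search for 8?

Search path for 8: 46 -> 3 -> 9
Found: False
Comparisons: 3


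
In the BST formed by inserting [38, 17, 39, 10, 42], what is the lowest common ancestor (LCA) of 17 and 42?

Tree insertion order: [38, 17, 39, 10, 42]
Tree (level-order array): [38, 17, 39, 10, None, None, 42]
In a BST, the LCA of p=17, q=42 is the first node v on the
root-to-leaf path with p <= v <= q (go left if both < v, right if both > v).
Walk from root:
  at 38: 17 <= 38 <= 42, this is the LCA
LCA = 38


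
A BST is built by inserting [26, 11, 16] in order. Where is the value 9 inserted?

Starting tree (level order): [26, 11, None, None, 16]
Insertion path: 26 -> 11
Result: insert 9 as left child of 11
Final tree (level order): [26, 11, None, 9, 16]


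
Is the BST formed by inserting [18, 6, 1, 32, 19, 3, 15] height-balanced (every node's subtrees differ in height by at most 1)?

Tree (level-order array): [18, 6, 32, 1, 15, 19, None, None, 3]
Definition: a tree is height-balanced if, at every node, |h(left) - h(right)| <= 1 (empty subtree has height -1).
Bottom-up per-node check:
  node 3: h_left=-1, h_right=-1, diff=0 [OK], height=0
  node 1: h_left=-1, h_right=0, diff=1 [OK], height=1
  node 15: h_left=-1, h_right=-1, diff=0 [OK], height=0
  node 6: h_left=1, h_right=0, diff=1 [OK], height=2
  node 19: h_left=-1, h_right=-1, diff=0 [OK], height=0
  node 32: h_left=0, h_right=-1, diff=1 [OK], height=1
  node 18: h_left=2, h_right=1, diff=1 [OK], height=3
All nodes satisfy the balance condition.
Result: Balanced


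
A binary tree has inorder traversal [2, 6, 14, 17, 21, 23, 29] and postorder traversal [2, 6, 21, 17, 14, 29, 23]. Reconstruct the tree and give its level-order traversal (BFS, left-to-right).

Inorder:   [2, 6, 14, 17, 21, 23, 29]
Postorder: [2, 6, 21, 17, 14, 29, 23]
Algorithm: postorder visits root last, so walk postorder right-to-left;
each value is the root of the current inorder slice — split it at that
value, recurse on the right subtree first, then the left.
Recursive splits:
  root=23; inorder splits into left=[2, 6, 14, 17, 21], right=[29]
  root=29; inorder splits into left=[], right=[]
  root=14; inorder splits into left=[2, 6], right=[17, 21]
  root=17; inorder splits into left=[], right=[21]
  root=21; inorder splits into left=[], right=[]
  root=6; inorder splits into left=[2], right=[]
  root=2; inorder splits into left=[], right=[]
Reconstructed level-order: [23, 14, 29, 6, 17, 2, 21]


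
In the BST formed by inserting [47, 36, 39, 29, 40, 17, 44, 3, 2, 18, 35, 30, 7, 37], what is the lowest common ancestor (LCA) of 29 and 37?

Tree insertion order: [47, 36, 39, 29, 40, 17, 44, 3, 2, 18, 35, 30, 7, 37]
Tree (level-order array): [47, 36, None, 29, 39, 17, 35, 37, 40, 3, 18, 30, None, None, None, None, 44, 2, 7]
In a BST, the LCA of p=29, q=37 is the first node v on the
root-to-leaf path with p <= v <= q (go left if both < v, right if both > v).
Walk from root:
  at 47: both 29 and 37 < 47, go left
  at 36: 29 <= 36 <= 37, this is the LCA
LCA = 36


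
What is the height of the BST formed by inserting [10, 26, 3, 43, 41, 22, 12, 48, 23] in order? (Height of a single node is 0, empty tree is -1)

Insertion order: [10, 26, 3, 43, 41, 22, 12, 48, 23]
Tree (level-order array): [10, 3, 26, None, None, 22, 43, 12, 23, 41, 48]
Compute height bottom-up (empty subtree = -1):
  height(3) = 1 + max(-1, -1) = 0
  height(12) = 1 + max(-1, -1) = 0
  height(23) = 1 + max(-1, -1) = 0
  height(22) = 1 + max(0, 0) = 1
  height(41) = 1 + max(-1, -1) = 0
  height(48) = 1 + max(-1, -1) = 0
  height(43) = 1 + max(0, 0) = 1
  height(26) = 1 + max(1, 1) = 2
  height(10) = 1 + max(0, 2) = 3
Height = 3


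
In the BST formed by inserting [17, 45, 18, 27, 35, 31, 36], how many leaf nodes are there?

Tree built from: [17, 45, 18, 27, 35, 31, 36]
Tree (level-order array): [17, None, 45, 18, None, None, 27, None, 35, 31, 36]
Rule: A leaf has 0 children.
Per-node child counts:
  node 17: 1 child(ren)
  node 45: 1 child(ren)
  node 18: 1 child(ren)
  node 27: 1 child(ren)
  node 35: 2 child(ren)
  node 31: 0 child(ren)
  node 36: 0 child(ren)
Matching nodes: [31, 36]
Count of leaf nodes: 2


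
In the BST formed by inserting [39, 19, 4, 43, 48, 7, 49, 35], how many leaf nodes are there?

Tree built from: [39, 19, 4, 43, 48, 7, 49, 35]
Tree (level-order array): [39, 19, 43, 4, 35, None, 48, None, 7, None, None, None, 49]
Rule: A leaf has 0 children.
Per-node child counts:
  node 39: 2 child(ren)
  node 19: 2 child(ren)
  node 4: 1 child(ren)
  node 7: 0 child(ren)
  node 35: 0 child(ren)
  node 43: 1 child(ren)
  node 48: 1 child(ren)
  node 49: 0 child(ren)
Matching nodes: [7, 35, 49]
Count of leaf nodes: 3


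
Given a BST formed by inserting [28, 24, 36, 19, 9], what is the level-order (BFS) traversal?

Tree insertion order: [28, 24, 36, 19, 9]
Tree (level-order array): [28, 24, 36, 19, None, None, None, 9]
BFS from the root, enqueuing left then right child of each popped node:
  queue [28] -> pop 28, enqueue [24, 36], visited so far: [28]
  queue [24, 36] -> pop 24, enqueue [19], visited so far: [28, 24]
  queue [36, 19] -> pop 36, enqueue [none], visited so far: [28, 24, 36]
  queue [19] -> pop 19, enqueue [9], visited so far: [28, 24, 36, 19]
  queue [9] -> pop 9, enqueue [none], visited so far: [28, 24, 36, 19, 9]
Result: [28, 24, 36, 19, 9]


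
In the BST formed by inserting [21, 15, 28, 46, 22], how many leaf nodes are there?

Tree built from: [21, 15, 28, 46, 22]
Tree (level-order array): [21, 15, 28, None, None, 22, 46]
Rule: A leaf has 0 children.
Per-node child counts:
  node 21: 2 child(ren)
  node 15: 0 child(ren)
  node 28: 2 child(ren)
  node 22: 0 child(ren)
  node 46: 0 child(ren)
Matching nodes: [15, 22, 46]
Count of leaf nodes: 3


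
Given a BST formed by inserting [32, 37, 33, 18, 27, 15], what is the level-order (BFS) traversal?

Tree insertion order: [32, 37, 33, 18, 27, 15]
Tree (level-order array): [32, 18, 37, 15, 27, 33]
BFS from the root, enqueuing left then right child of each popped node:
  queue [32] -> pop 32, enqueue [18, 37], visited so far: [32]
  queue [18, 37] -> pop 18, enqueue [15, 27], visited so far: [32, 18]
  queue [37, 15, 27] -> pop 37, enqueue [33], visited so far: [32, 18, 37]
  queue [15, 27, 33] -> pop 15, enqueue [none], visited so far: [32, 18, 37, 15]
  queue [27, 33] -> pop 27, enqueue [none], visited so far: [32, 18, 37, 15, 27]
  queue [33] -> pop 33, enqueue [none], visited so far: [32, 18, 37, 15, 27, 33]
Result: [32, 18, 37, 15, 27, 33]


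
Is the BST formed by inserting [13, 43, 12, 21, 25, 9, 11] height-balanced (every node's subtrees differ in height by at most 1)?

Tree (level-order array): [13, 12, 43, 9, None, 21, None, None, 11, None, 25]
Definition: a tree is height-balanced if, at every node, |h(left) - h(right)| <= 1 (empty subtree has height -1).
Bottom-up per-node check:
  node 11: h_left=-1, h_right=-1, diff=0 [OK], height=0
  node 9: h_left=-1, h_right=0, diff=1 [OK], height=1
  node 12: h_left=1, h_right=-1, diff=2 [FAIL (|1--1|=2 > 1)], height=2
  node 25: h_left=-1, h_right=-1, diff=0 [OK], height=0
  node 21: h_left=-1, h_right=0, diff=1 [OK], height=1
  node 43: h_left=1, h_right=-1, diff=2 [FAIL (|1--1|=2 > 1)], height=2
  node 13: h_left=2, h_right=2, diff=0 [OK], height=3
Node 12 violates the condition: |1 - -1| = 2 > 1.
Result: Not balanced


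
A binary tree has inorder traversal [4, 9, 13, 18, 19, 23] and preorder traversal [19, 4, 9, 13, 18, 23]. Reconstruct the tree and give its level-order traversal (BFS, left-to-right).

Inorder:  [4, 9, 13, 18, 19, 23]
Preorder: [19, 4, 9, 13, 18, 23]
Algorithm: preorder visits root first, so consume preorder in order;
for each root, split the current inorder slice at that value into
left-subtree inorder and right-subtree inorder, then recurse.
Recursive splits:
  root=19; inorder splits into left=[4, 9, 13, 18], right=[23]
  root=4; inorder splits into left=[], right=[9, 13, 18]
  root=9; inorder splits into left=[], right=[13, 18]
  root=13; inorder splits into left=[], right=[18]
  root=18; inorder splits into left=[], right=[]
  root=23; inorder splits into left=[], right=[]
Reconstructed level-order: [19, 4, 23, 9, 13, 18]


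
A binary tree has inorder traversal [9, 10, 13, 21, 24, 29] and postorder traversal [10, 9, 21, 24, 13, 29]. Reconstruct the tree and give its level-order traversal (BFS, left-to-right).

Inorder:   [9, 10, 13, 21, 24, 29]
Postorder: [10, 9, 21, 24, 13, 29]
Algorithm: postorder visits root last, so walk postorder right-to-left;
each value is the root of the current inorder slice — split it at that
value, recurse on the right subtree first, then the left.
Recursive splits:
  root=29; inorder splits into left=[9, 10, 13, 21, 24], right=[]
  root=13; inorder splits into left=[9, 10], right=[21, 24]
  root=24; inorder splits into left=[21], right=[]
  root=21; inorder splits into left=[], right=[]
  root=9; inorder splits into left=[], right=[10]
  root=10; inorder splits into left=[], right=[]
Reconstructed level-order: [29, 13, 9, 24, 10, 21]


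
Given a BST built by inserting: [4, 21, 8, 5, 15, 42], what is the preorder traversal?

Tree insertion order: [4, 21, 8, 5, 15, 42]
Tree (level-order array): [4, None, 21, 8, 42, 5, 15]
Preorder traversal: [4, 21, 8, 5, 15, 42]


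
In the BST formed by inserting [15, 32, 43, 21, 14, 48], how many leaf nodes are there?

Tree built from: [15, 32, 43, 21, 14, 48]
Tree (level-order array): [15, 14, 32, None, None, 21, 43, None, None, None, 48]
Rule: A leaf has 0 children.
Per-node child counts:
  node 15: 2 child(ren)
  node 14: 0 child(ren)
  node 32: 2 child(ren)
  node 21: 0 child(ren)
  node 43: 1 child(ren)
  node 48: 0 child(ren)
Matching nodes: [14, 21, 48]
Count of leaf nodes: 3


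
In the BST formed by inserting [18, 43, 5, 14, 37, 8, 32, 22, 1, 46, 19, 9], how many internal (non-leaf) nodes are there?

Tree built from: [18, 43, 5, 14, 37, 8, 32, 22, 1, 46, 19, 9]
Tree (level-order array): [18, 5, 43, 1, 14, 37, 46, None, None, 8, None, 32, None, None, None, None, 9, 22, None, None, None, 19]
Rule: An internal node has at least one child.
Per-node child counts:
  node 18: 2 child(ren)
  node 5: 2 child(ren)
  node 1: 0 child(ren)
  node 14: 1 child(ren)
  node 8: 1 child(ren)
  node 9: 0 child(ren)
  node 43: 2 child(ren)
  node 37: 1 child(ren)
  node 32: 1 child(ren)
  node 22: 1 child(ren)
  node 19: 0 child(ren)
  node 46: 0 child(ren)
Matching nodes: [18, 5, 14, 8, 43, 37, 32, 22]
Count of internal (non-leaf) nodes: 8


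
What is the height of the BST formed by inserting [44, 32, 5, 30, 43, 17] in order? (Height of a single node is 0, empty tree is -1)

Insertion order: [44, 32, 5, 30, 43, 17]
Tree (level-order array): [44, 32, None, 5, 43, None, 30, None, None, 17]
Compute height bottom-up (empty subtree = -1):
  height(17) = 1 + max(-1, -1) = 0
  height(30) = 1 + max(0, -1) = 1
  height(5) = 1 + max(-1, 1) = 2
  height(43) = 1 + max(-1, -1) = 0
  height(32) = 1 + max(2, 0) = 3
  height(44) = 1 + max(3, -1) = 4
Height = 4


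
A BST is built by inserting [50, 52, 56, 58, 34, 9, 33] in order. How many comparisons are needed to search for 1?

Search path for 1: 50 -> 34 -> 9
Found: False
Comparisons: 3


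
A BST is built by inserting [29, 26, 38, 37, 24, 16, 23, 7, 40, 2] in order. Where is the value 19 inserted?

Starting tree (level order): [29, 26, 38, 24, None, 37, 40, 16, None, None, None, None, None, 7, 23, 2]
Insertion path: 29 -> 26 -> 24 -> 16 -> 23
Result: insert 19 as left child of 23
Final tree (level order): [29, 26, 38, 24, None, 37, 40, 16, None, None, None, None, None, 7, 23, 2, None, 19]


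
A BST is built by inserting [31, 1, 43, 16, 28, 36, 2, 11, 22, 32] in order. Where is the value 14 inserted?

Starting tree (level order): [31, 1, 43, None, 16, 36, None, 2, 28, 32, None, None, 11, 22]
Insertion path: 31 -> 1 -> 16 -> 2 -> 11
Result: insert 14 as right child of 11
Final tree (level order): [31, 1, 43, None, 16, 36, None, 2, 28, 32, None, None, 11, 22, None, None, None, None, 14]


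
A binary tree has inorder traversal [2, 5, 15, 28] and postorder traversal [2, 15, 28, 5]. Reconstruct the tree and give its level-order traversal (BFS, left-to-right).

Inorder:   [2, 5, 15, 28]
Postorder: [2, 15, 28, 5]
Algorithm: postorder visits root last, so walk postorder right-to-left;
each value is the root of the current inorder slice — split it at that
value, recurse on the right subtree first, then the left.
Recursive splits:
  root=5; inorder splits into left=[2], right=[15, 28]
  root=28; inorder splits into left=[15], right=[]
  root=15; inorder splits into left=[], right=[]
  root=2; inorder splits into left=[], right=[]
Reconstructed level-order: [5, 2, 28, 15]


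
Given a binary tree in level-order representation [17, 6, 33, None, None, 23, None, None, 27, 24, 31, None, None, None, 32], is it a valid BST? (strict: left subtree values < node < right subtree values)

Level-order array: [17, 6, 33, None, None, 23, None, None, 27, 24, 31, None, None, None, 32]
Validate using subtree bounds (lo, hi): at each node, require lo < value < hi,
then recurse left with hi=value and right with lo=value.
Preorder trace (stopping at first violation):
  at node 17 with bounds (-inf, +inf): OK
  at node 6 with bounds (-inf, 17): OK
  at node 33 with bounds (17, +inf): OK
  at node 23 with bounds (17, 33): OK
  at node 27 with bounds (23, 33): OK
  at node 24 with bounds (23, 27): OK
  at node 31 with bounds (27, 33): OK
  at node 32 with bounds (31, 33): OK
No violation found at any node.
Result: Valid BST


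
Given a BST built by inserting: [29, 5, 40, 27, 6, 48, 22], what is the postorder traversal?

Tree insertion order: [29, 5, 40, 27, 6, 48, 22]
Tree (level-order array): [29, 5, 40, None, 27, None, 48, 6, None, None, None, None, 22]
Postorder traversal: [22, 6, 27, 5, 48, 40, 29]


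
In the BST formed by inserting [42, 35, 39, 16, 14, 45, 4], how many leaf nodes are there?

Tree built from: [42, 35, 39, 16, 14, 45, 4]
Tree (level-order array): [42, 35, 45, 16, 39, None, None, 14, None, None, None, 4]
Rule: A leaf has 0 children.
Per-node child counts:
  node 42: 2 child(ren)
  node 35: 2 child(ren)
  node 16: 1 child(ren)
  node 14: 1 child(ren)
  node 4: 0 child(ren)
  node 39: 0 child(ren)
  node 45: 0 child(ren)
Matching nodes: [4, 39, 45]
Count of leaf nodes: 3


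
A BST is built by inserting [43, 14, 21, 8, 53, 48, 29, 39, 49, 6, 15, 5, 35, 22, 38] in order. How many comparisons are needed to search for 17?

Search path for 17: 43 -> 14 -> 21 -> 15
Found: False
Comparisons: 4


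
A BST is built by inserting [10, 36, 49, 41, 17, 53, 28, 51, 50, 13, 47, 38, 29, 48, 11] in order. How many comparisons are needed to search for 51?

Search path for 51: 10 -> 36 -> 49 -> 53 -> 51
Found: True
Comparisons: 5


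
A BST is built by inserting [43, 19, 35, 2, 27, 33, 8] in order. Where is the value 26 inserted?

Starting tree (level order): [43, 19, None, 2, 35, None, 8, 27, None, None, None, None, 33]
Insertion path: 43 -> 19 -> 35 -> 27
Result: insert 26 as left child of 27
Final tree (level order): [43, 19, None, 2, 35, None, 8, 27, None, None, None, 26, 33]


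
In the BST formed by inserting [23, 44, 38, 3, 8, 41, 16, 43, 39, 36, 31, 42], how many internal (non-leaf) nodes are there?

Tree built from: [23, 44, 38, 3, 8, 41, 16, 43, 39, 36, 31, 42]
Tree (level-order array): [23, 3, 44, None, 8, 38, None, None, 16, 36, 41, None, None, 31, None, 39, 43, None, None, None, None, 42]
Rule: An internal node has at least one child.
Per-node child counts:
  node 23: 2 child(ren)
  node 3: 1 child(ren)
  node 8: 1 child(ren)
  node 16: 0 child(ren)
  node 44: 1 child(ren)
  node 38: 2 child(ren)
  node 36: 1 child(ren)
  node 31: 0 child(ren)
  node 41: 2 child(ren)
  node 39: 0 child(ren)
  node 43: 1 child(ren)
  node 42: 0 child(ren)
Matching nodes: [23, 3, 8, 44, 38, 36, 41, 43]
Count of internal (non-leaf) nodes: 8


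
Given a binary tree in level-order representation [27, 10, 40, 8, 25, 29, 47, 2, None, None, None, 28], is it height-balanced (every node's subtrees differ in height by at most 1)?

Tree (level-order array): [27, 10, 40, 8, 25, 29, 47, 2, None, None, None, 28]
Definition: a tree is height-balanced if, at every node, |h(left) - h(right)| <= 1 (empty subtree has height -1).
Bottom-up per-node check:
  node 2: h_left=-1, h_right=-1, diff=0 [OK], height=0
  node 8: h_left=0, h_right=-1, diff=1 [OK], height=1
  node 25: h_left=-1, h_right=-1, diff=0 [OK], height=0
  node 10: h_left=1, h_right=0, diff=1 [OK], height=2
  node 28: h_left=-1, h_right=-1, diff=0 [OK], height=0
  node 29: h_left=0, h_right=-1, diff=1 [OK], height=1
  node 47: h_left=-1, h_right=-1, diff=0 [OK], height=0
  node 40: h_left=1, h_right=0, diff=1 [OK], height=2
  node 27: h_left=2, h_right=2, diff=0 [OK], height=3
All nodes satisfy the balance condition.
Result: Balanced


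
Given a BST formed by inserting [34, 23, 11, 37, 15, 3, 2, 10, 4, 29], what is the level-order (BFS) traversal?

Tree insertion order: [34, 23, 11, 37, 15, 3, 2, 10, 4, 29]
Tree (level-order array): [34, 23, 37, 11, 29, None, None, 3, 15, None, None, 2, 10, None, None, None, None, 4]
BFS from the root, enqueuing left then right child of each popped node:
  queue [34] -> pop 34, enqueue [23, 37], visited so far: [34]
  queue [23, 37] -> pop 23, enqueue [11, 29], visited so far: [34, 23]
  queue [37, 11, 29] -> pop 37, enqueue [none], visited so far: [34, 23, 37]
  queue [11, 29] -> pop 11, enqueue [3, 15], visited so far: [34, 23, 37, 11]
  queue [29, 3, 15] -> pop 29, enqueue [none], visited so far: [34, 23, 37, 11, 29]
  queue [3, 15] -> pop 3, enqueue [2, 10], visited so far: [34, 23, 37, 11, 29, 3]
  queue [15, 2, 10] -> pop 15, enqueue [none], visited so far: [34, 23, 37, 11, 29, 3, 15]
  queue [2, 10] -> pop 2, enqueue [none], visited so far: [34, 23, 37, 11, 29, 3, 15, 2]
  queue [10] -> pop 10, enqueue [4], visited so far: [34, 23, 37, 11, 29, 3, 15, 2, 10]
  queue [4] -> pop 4, enqueue [none], visited so far: [34, 23, 37, 11, 29, 3, 15, 2, 10, 4]
Result: [34, 23, 37, 11, 29, 3, 15, 2, 10, 4]


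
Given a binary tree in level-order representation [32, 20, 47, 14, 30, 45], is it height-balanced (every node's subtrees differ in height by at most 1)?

Tree (level-order array): [32, 20, 47, 14, 30, 45]
Definition: a tree is height-balanced if, at every node, |h(left) - h(right)| <= 1 (empty subtree has height -1).
Bottom-up per-node check:
  node 14: h_left=-1, h_right=-1, diff=0 [OK], height=0
  node 30: h_left=-1, h_right=-1, diff=0 [OK], height=0
  node 20: h_left=0, h_right=0, diff=0 [OK], height=1
  node 45: h_left=-1, h_right=-1, diff=0 [OK], height=0
  node 47: h_left=0, h_right=-1, diff=1 [OK], height=1
  node 32: h_left=1, h_right=1, diff=0 [OK], height=2
All nodes satisfy the balance condition.
Result: Balanced


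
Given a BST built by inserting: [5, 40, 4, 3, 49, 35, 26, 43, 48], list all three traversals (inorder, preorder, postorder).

Tree insertion order: [5, 40, 4, 3, 49, 35, 26, 43, 48]
Tree (level-order array): [5, 4, 40, 3, None, 35, 49, None, None, 26, None, 43, None, None, None, None, 48]
Inorder (L, root, R): [3, 4, 5, 26, 35, 40, 43, 48, 49]
Preorder (root, L, R): [5, 4, 3, 40, 35, 26, 49, 43, 48]
Postorder (L, R, root): [3, 4, 26, 35, 48, 43, 49, 40, 5]


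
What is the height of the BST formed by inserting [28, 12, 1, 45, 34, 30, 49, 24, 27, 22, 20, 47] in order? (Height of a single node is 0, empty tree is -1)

Insertion order: [28, 12, 1, 45, 34, 30, 49, 24, 27, 22, 20, 47]
Tree (level-order array): [28, 12, 45, 1, 24, 34, 49, None, None, 22, 27, 30, None, 47, None, 20]
Compute height bottom-up (empty subtree = -1):
  height(1) = 1 + max(-1, -1) = 0
  height(20) = 1 + max(-1, -1) = 0
  height(22) = 1 + max(0, -1) = 1
  height(27) = 1 + max(-1, -1) = 0
  height(24) = 1 + max(1, 0) = 2
  height(12) = 1 + max(0, 2) = 3
  height(30) = 1 + max(-1, -1) = 0
  height(34) = 1 + max(0, -1) = 1
  height(47) = 1 + max(-1, -1) = 0
  height(49) = 1 + max(0, -1) = 1
  height(45) = 1 + max(1, 1) = 2
  height(28) = 1 + max(3, 2) = 4
Height = 4
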